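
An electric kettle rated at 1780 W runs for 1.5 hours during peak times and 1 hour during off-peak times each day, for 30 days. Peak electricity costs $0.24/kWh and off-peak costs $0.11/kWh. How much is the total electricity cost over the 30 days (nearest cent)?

$25.10

Peak energy = 1.78 kW × 1.5 h × 30 = 80.1 kWh
Off-peak energy = 1.78 kW × 1 h × 30 = 53.4 kWh
Cost = 80.1 × $0.24 + 53.4 × $0.11 = $19.224 + $5.874 = $25.10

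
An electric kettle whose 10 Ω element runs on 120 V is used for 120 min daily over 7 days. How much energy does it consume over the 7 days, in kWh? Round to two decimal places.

20.16 kWh

Power = V²/R = 120²/10 = 1440 W = 1.44 kW
Runtime = 120 min × 7 = 840 min = 14 h
Energy = 1.44 kW × 14 h = 20.16 kWh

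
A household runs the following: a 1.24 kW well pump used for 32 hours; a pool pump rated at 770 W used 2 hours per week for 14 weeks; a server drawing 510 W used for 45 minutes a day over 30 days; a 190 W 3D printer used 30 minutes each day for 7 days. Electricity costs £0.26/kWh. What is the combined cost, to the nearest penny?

£19.08

well pump: 1.24 kW × 32 h = 39.68 kWh
pool pump: Runtime = 2 h/week × 14 weeks = 28 h
pool pump: 0.77 kW × 28 h = 21.56 kWh
server: Runtime = 45 min × 30 = 1350 min = 22.5 h
server: 0.51 kW × 22.5 h = 11.475 kWh
3D printer: Runtime = 30 min × 7 = 210 min = 3.5 h
3D printer: 0.19 kW × 3.5 h = 0.665 kWh
Total energy = 73.38 kWh
Cost = 73.38 × £0.26 = £19.08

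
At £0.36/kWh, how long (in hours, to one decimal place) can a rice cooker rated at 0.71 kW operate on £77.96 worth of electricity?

305.0 h

Energy available = £77.96 ÷ £0.36/kWh = 216.5556 kWh
Hours = 216.5556 kWh ÷ 0.71 kW = 305.0 h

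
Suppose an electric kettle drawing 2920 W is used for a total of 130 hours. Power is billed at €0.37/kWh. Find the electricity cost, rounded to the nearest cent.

€140.45

Energy = 2.92 kW × 130 h = 379.6 kWh
Cost = 379.6 kWh × €0.37/kWh = €140.45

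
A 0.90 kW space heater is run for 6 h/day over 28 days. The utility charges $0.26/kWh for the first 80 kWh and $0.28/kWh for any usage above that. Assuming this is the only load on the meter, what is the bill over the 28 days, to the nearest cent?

Runtime = 6 h/day × 28 days = 168 h
Energy = 0.9 kW × 168 h = 151.2 kWh
Tier 1 (0–80 kWh): 80 × $0.26 = $20.8
Above 80 kWh: 71.2 × $0.28 = $19.936
Bill = $40.74

$40.74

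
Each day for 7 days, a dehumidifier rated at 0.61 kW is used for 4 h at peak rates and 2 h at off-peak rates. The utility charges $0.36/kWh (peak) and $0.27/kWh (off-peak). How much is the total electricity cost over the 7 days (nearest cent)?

Peak energy = 0.61 kW × 4 h × 7 = 17.08 kWh
Off-peak energy = 0.61 kW × 2 h × 7 = 8.54 kWh
Cost = 17.08 × $0.36 + 8.54 × $0.27 = $6.1488 + $2.3058 = $8.45

$8.45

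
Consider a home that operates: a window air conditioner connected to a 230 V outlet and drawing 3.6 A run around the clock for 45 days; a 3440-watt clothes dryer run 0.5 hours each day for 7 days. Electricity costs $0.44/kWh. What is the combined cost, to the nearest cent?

$398.76

window air conditioner: Power = 3.6 A × 230 V = 828 W = 0.828 kW
window air conditioner: Runtime = 24 h × 45 = 1080 h
window air conditioner: 0.828 kW × 1080 h = 894.24 kWh
clothes dryer: Runtime = 0.5 h/day × 7 days = 3.5 h
clothes dryer: 3.44 kW × 3.5 h = 12.04 kWh
Total energy = 906.28 kWh
Cost = 906.28 × $0.44 = $398.76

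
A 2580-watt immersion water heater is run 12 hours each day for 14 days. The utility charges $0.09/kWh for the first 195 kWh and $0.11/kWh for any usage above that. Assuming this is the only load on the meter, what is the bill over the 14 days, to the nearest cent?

Runtime = 12 h/day × 14 days = 168 h
Energy = 2.58 kW × 168 h = 433.44 kWh
Tier 1 (0–195 kWh): 195 × $0.09 = $17.55
Above 195 kWh: 238.44 × $0.11 = $26.2284
Bill = $43.78

$43.78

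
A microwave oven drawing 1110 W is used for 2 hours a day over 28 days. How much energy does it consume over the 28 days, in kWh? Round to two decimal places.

Runtime = 2 h/day × 28 days = 56 h
Energy = 1.11 kW × 56 h = 62.16 kWh

62.16 kWh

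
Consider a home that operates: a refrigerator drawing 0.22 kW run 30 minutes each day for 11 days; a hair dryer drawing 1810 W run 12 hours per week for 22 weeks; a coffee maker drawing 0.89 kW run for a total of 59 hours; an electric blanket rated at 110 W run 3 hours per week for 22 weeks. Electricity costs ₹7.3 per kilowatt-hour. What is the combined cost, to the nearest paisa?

₹3933.39

refrigerator: Runtime = 30 min × 11 = 330 min = 5.5 h
refrigerator: 0.22 kW × 5.5 h = 1.21 kWh
hair dryer: Runtime = 12 h/week × 22 weeks = 264 h
hair dryer: 1.81 kW × 264 h = 477.84 kWh
coffee maker: 0.89 kW × 59 h = 52.51 kWh
electric blanket: Runtime = 3 h/week × 22 weeks = 66 h
electric blanket: 0.11 kW × 66 h = 7.26 kWh
Total energy = 538.82 kWh
Cost = 538.82 × ₹7.3 = ₹3933.39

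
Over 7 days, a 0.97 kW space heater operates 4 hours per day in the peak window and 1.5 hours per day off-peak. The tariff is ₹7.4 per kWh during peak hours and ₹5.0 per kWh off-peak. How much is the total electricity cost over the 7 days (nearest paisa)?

Peak energy = 0.97 kW × 4 h × 7 = 27.16 kWh
Off-peak energy = 0.97 kW × 1.5 h × 7 = 10.185 kWh
Cost = 27.16 × ₹7.4 + 10.185 × ₹5.0 = ₹200.984 + ₹50.925 = ₹251.91

₹251.91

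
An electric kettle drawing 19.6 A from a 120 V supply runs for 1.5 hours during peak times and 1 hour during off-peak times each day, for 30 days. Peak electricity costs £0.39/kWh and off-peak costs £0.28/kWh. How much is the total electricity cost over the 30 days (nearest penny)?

Power = 19.6 A × 120 V = 2352 W = 2.352 kW
Peak energy = 2.352 kW × 1.5 h × 30 = 105.84 kWh
Off-peak energy = 2.352 kW × 1 h × 30 = 70.56 kWh
Cost = 105.84 × £0.39 + 70.56 × £0.28 = £41.2776 + £19.7568 = £61.03

£61.03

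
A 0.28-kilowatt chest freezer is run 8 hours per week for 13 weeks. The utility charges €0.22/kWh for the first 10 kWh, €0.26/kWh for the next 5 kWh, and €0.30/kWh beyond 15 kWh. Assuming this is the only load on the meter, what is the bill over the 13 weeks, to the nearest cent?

€7.74

Runtime = 8 h/week × 13 weeks = 104 h
Energy = 0.28 kW × 104 h = 29.12 kWh
Tier 1 (0–10 kWh): 10 × €0.22 = €2.2
Tier 2 (10–15 kWh): 5 × €0.26 = €1.3
Above 15 kWh: 14.12 × €0.30 = €4.236
Bill = €7.74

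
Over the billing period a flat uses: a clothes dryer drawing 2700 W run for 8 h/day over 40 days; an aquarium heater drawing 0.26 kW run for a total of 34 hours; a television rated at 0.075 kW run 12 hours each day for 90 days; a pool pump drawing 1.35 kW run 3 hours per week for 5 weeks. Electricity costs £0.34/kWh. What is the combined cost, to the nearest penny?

£331.19

clothes dryer: Runtime = 8 h/day × 40 days = 320 h
clothes dryer: 2.7 kW × 320 h = 864 kWh
aquarium heater: 0.26 kW × 34 h = 8.84 kWh
television: Runtime = 12 h/day × 90 days = 1080 h
television: 0.075 kW × 1080 h = 81 kWh
pool pump: Runtime = 3 h/week × 5 weeks = 15 h
pool pump: 1.35 kW × 15 h = 20.25 kWh
Total energy = 974.09 kWh
Cost = 974.09 × £0.34 = £331.19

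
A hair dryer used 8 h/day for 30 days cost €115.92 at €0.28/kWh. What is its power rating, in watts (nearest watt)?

1725 W

Energy = €115.92 ÷ €0.28/kWh = 414 kWh
Runtime = 8 h/day × 30 days = 240 h
Power = 414 kWh ÷ 240 h = 1.725 kW = 1725 W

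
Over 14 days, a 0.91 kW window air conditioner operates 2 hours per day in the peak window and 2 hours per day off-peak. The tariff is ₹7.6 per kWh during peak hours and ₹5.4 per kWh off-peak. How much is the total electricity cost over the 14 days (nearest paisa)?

₹331.24

Peak energy = 0.91 kW × 2 h × 14 = 25.48 kWh
Off-peak energy = 0.91 kW × 2 h × 14 = 25.48 kWh
Cost = 25.48 × ₹7.6 + 25.48 × ₹5.4 = ₹193.648 + ₹137.592 = ₹331.24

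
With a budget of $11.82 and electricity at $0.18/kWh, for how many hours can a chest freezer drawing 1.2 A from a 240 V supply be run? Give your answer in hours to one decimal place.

228.0 h

Power = 1.2 A × 240 V = 288 W = 0.288 kW
Energy available = $11.82 ÷ $0.18/kWh = 65.6667 kWh
Hours = 65.6667 kWh ÷ 0.288 kW = 228.0 h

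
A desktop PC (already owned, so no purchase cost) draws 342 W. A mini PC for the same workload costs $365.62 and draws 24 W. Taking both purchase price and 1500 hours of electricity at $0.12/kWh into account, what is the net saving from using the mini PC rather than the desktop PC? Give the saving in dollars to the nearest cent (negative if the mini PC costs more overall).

-$308.38

desktop PC: $0.00 + (342/1000) kW × 1500 h × $0.12 = $0.00 + $61.56 = $61.56
mini PC: $365.62 + (24/1000) kW × 1500 h × $0.12 = $365.62 + $4.32 = $369.94
Saving = $61.56 − $369.94 = −$308.38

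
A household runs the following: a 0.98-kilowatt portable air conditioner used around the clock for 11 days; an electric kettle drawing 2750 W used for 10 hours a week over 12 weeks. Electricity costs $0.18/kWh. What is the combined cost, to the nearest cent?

$105.97

portable air conditioner: Runtime = 24 h × 11 = 264 h
portable air conditioner: 0.98 kW × 264 h = 258.72 kWh
electric kettle: Runtime = 10 h/week × 12 weeks = 120 h
electric kettle: 2.75 kW × 120 h = 330 kWh
Total energy = 588.72 kWh
Cost = 588.72 × $0.18 = $105.97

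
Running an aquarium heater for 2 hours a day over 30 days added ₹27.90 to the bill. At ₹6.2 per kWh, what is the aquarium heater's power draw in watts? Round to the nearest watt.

75 W

Energy = ₹27.90 ÷ ₹6.2/kWh = 4.5 kWh
Runtime = 2 h/day × 30 days = 60 h
Power = 4.5 kWh ÷ 60 h = 0.075 kW = 75 W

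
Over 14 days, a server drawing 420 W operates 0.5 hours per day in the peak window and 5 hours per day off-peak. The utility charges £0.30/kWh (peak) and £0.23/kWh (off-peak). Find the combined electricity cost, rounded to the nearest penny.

£7.64

Peak energy = 0.42 kW × 0.5 h × 14 = 2.94 kWh
Off-peak energy = 0.42 kW × 5 h × 14 = 29.4 kWh
Cost = 2.94 × £0.30 + 29.4 × £0.23 = £0.882 + £6.762 = £7.64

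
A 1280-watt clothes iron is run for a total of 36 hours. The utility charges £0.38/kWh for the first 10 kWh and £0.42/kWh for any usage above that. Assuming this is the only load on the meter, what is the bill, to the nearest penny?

Energy = 1.28 kW × 36 h = 46.08 kWh
Tier 1 (0–10 kWh): 10 × £0.38 = £3.8
Above 10 kWh: 36.08 × £0.42 = £15.1536
Bill = £18.95

£18.95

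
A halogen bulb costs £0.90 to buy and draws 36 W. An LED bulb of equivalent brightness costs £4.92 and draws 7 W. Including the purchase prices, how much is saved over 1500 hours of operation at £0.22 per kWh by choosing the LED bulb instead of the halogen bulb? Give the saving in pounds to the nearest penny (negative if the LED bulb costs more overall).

£5.55

halogen bulb: £0.90 + (36/1000) kW × 1500 h × £0.22 = £0.90 + £11.88 = £12.78
LED bulb: £4.92 + (7/1000) kW × 1500 h × £0.22 = £4.92 + £2.31 = £7.23
Saving = £12.78 − £7.23 = £5.55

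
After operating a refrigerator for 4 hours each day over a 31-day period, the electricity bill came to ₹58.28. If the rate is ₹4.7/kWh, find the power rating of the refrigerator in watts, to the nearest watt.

Energy = ₹58.28 ÷ ₹4.7/kWh = 12.4 kWh
Runtime = 4 h/day × 31 days = 124 h
Power = 12.4 kWh ÷ 124 h = 0.1 kW = 100 W

100 W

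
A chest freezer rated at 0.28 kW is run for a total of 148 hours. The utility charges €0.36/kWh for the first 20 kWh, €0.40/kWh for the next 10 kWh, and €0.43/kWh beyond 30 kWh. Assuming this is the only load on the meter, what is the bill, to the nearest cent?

Energy = 0.28 kW × 148 h = 41.44 kWh
Tier 1 (0–20 kWh): 20 × €0.36 = €7.2
Tier 2 (20–30 kWh): 10 × €0.40 = €4
Above 30 kWh: 11.44 × €0.43 = €4.9192
Bill = €16.12

€16.12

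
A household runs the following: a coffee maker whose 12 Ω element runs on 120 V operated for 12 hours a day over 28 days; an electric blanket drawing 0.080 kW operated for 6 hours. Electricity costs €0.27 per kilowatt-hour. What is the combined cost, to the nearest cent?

coffee maker: Power = V²/R = 120²/12 = 1200 W = 1.2 kW
coffee maker: Runtime = 12 h/day × 28 days = 336 h
coffee maker: 1.2 kW × 336 h = 403.2 kWh
electric blanket: 0.08 kW × 6 h = 0.48 kWh
Total energy = 403.68 kWh
Cost = 403.68 × €0.27 = €108.99

€108.99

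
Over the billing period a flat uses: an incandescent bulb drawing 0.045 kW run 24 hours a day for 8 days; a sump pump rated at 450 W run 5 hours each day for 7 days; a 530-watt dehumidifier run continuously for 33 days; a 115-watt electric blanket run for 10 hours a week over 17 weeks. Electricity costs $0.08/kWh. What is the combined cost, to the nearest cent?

$37.10

incandescent bulb: Runtime = 24 h × 8 = 192 h
incandescent bulb: 0.045 kW × 192 h = 8.64 kWh
sump pump: Runtime = 5 h/day × 7 days = 35 h
sump pump: 0.45 kW × 35 h = 15.75 kWh
dehumidifier: Runtime = 24 h × 33 = 792 h
dehumidifier: 0.53 kW × 792 h = 419.76 kWh
electric blanket: Runtime = 10 h/week × 17 weeks = 170 h
electric blanket: 0.115 kW × 170 h = 19.55 kWh
Total energy = 463.7 kWh
Cost = 463.7 × $0.08 = $37.10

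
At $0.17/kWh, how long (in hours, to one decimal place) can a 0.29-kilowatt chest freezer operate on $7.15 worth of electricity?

Energy available = $7.15 ÷ $0.17/kWh = 42.0588 kWh
Hours = 42.0588 kWh ÷ 0.29 kW = 145.0 h

145.0 h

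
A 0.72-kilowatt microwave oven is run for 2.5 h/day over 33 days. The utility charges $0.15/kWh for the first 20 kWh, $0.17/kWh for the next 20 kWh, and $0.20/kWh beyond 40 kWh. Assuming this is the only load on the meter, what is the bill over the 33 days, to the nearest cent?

$10.28

Runtime = 2.5 h/day × 33 days = 82.5 h
Energy = 0.72 kW × 82.5 h = 59.4 kWh
Tier 1 (0–20 kWh): 20 × $0.15 = $3
Tier 2 (20–40 kWh): 20 × $0.17 = $3.4
Above 40 kWh: 19.4 × $0.20 = $3.88
Bill = $10.28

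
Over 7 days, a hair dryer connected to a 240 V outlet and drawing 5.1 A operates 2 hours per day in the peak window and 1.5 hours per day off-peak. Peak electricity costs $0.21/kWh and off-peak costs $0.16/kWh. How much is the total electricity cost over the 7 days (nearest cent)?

Power = 5.1 A × 240 V = 1224 W = 1.224 kW
Peak energy = 1.224 kW × 2 h × 7 = 17.136 kWh
Off-peak energy = 1.224 kW × 1.5 h × 7 = 12.852 kWh
Cost = 17.136 × $0.21 + 12.852 × $0.16 = $3.59856 + $2.05632 = $5.65

$5.65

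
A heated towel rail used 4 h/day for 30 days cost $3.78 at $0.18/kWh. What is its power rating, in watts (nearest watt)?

175 W

Energy = $3.78 ÷ $0.18/kWh = 21 kWh
Runtime = 4 h/day × 30 days = 120 h
Power = 21 kWh ÷ 120 h = 0.175 kW = 175 W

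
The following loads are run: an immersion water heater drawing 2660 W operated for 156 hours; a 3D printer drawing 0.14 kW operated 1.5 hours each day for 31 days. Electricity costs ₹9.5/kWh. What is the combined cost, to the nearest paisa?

₹4003.97

immersion water heater: 2.66 kW × 156 h = 414.96 kWh
3D printer: Runtime = 1.5 h/day × 31 days = 46.5 h
3D printer: 0.14 kW × 46.5 h = 6.51 kWh
Total energy = 421.47 kWh
Cost = 421.47 × ₹9.5 = ₹4003.97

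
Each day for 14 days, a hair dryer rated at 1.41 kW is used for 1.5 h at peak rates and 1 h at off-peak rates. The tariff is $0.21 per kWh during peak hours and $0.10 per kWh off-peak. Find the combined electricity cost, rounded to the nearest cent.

Peak energy = 1.41 kW × 1.5 h × 14 = 29.61 kWh
Off-peak energy = 1.41 kW × 1 h × 14 = 19.74 kWh
Cost = 29.61 × $0.21 + 19.74 × $0.10 = $6.2181 + $1.974 = $8.19

$8.19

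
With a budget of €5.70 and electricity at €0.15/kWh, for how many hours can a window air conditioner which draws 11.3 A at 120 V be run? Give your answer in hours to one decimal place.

28.0 h

Power = 11.3 A × 120 V = 1356 W = 1.356 kW
Energy available = €5.70 ÷ €0.15/kWh = 38 kWh
Hours = 38 kWh ÷ 1.356 kW = 28.0 h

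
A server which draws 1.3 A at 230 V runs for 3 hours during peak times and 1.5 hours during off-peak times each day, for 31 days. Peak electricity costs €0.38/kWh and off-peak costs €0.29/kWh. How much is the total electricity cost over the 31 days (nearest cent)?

Power = 1.3 A × 230 V = 299 W = 0.299 kW
Peak energy = 0.299 kW × 3 h × 31 = 27.807 kWh
Off-peak energy = 0.299 kW × 1.5 h × 31 = 13.9035 kWh
Cost = 27.807 × €0.38 + 13.9035 × €0.29 = €10.56666 + €4.032015 = €14.60

€14.60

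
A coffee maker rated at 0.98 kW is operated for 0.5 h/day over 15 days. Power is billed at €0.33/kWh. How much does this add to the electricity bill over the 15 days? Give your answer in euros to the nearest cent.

Runtime = 0.5 h/day × 15 days = 7.5 h
Energy = 0.98 kW × 7.5 h = 7.35 kWh
Cost = 7.35 kWh × €0.33/kWh = €2.43

€2.43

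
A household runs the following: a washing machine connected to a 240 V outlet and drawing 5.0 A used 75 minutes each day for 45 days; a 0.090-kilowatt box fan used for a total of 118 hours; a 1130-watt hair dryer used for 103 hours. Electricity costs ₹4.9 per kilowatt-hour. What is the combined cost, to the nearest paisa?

₹953.10

washing machine: Power = 5.0 A × 240 V = 1200 W = 1.2 kW
washing machine: Runtime = 75 min × 45 = 3375 min = 56.25 h
washing machine: 1.2 kW × 56.25 h = 67.5 kWh
box fan: 0.09 kW × 118 h = 10.62 kWh
hair dryer: 1.13 kW × 103 h = 116.39 kWh
Total energy = 194.51 kWh
Cost = 194.51 × ₹4.9 = ₹953.10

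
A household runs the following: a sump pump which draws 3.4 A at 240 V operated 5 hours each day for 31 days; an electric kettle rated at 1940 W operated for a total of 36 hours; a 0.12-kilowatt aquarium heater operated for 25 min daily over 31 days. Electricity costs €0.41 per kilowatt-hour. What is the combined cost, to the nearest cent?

€81.13

sump pump: Power = 3.4 A × 240 V = 816 W = 0.816 kW
sump pump: Runtime = 5 h/day × 31 days = 155 h
sump pump: 0.816 kW × 155 h = 126.48 kWh
electric kettle: 1.94 kW × 36 h = 69.84 kWh
aquarium heater: Runtime = 25 min × 31 = 775 min = 12.916666… h
aquarium heater: 0.12 kW × 12.916666… h = 1.55 kWh
Total energy = 197.87 kWh
Cost = 197.87 × €0.41 = €81.13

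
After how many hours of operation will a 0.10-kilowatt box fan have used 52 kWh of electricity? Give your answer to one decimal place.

Hours = 52 kWh ÷ 0.1 kW = 520.0 h

520.0 h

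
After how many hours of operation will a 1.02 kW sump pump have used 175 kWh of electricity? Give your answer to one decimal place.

171.6 h

Hours = 175 kWh ÷ 1.02 kW = 171.6 h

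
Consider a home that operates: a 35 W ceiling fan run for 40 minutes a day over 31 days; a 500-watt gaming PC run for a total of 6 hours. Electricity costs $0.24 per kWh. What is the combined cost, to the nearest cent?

ceiling fan: Runtime = 40 min × 31 = 1240 min = 20.666666… h
ceiling fan: 0.035 kW × 20.666666… h = 0.723333… kWh
gaming PC: 0.5 kW × 6 h = 3 kWh
Total energy = 3.723333… kWh
Cost = 3.723333… × $0.24 = $0.89

$0.89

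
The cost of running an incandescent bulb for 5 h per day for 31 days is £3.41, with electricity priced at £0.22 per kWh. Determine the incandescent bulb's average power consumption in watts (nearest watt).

Energy = £3.41 ÷ £0.22/kWh = 15.5 kWh
Runtime = 5 h/day × 31 days = 155 h
Power = 15.5 kWh ÷ 155 h = 0.1 kW = 100 W

100 W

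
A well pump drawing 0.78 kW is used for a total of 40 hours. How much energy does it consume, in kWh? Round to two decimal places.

31.20 kWh

Energy = 0.78 kW × 40 h = 31.2 kWh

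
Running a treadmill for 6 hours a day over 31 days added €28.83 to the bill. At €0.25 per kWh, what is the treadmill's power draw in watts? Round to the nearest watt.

620 W

Energy = €28.83 ÷ €0.25/kWh = 115.32 kWh
Runtime = 6 h/day × 31 days = 186 h
Power = 115.32 kWh ÷ 186 h = 0.62 kW = 620 W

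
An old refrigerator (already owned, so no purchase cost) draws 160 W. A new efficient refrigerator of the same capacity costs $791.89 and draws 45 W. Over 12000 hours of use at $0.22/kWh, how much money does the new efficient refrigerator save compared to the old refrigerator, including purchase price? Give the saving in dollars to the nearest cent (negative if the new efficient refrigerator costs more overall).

old refrigerator: $0.00 + (160/1000) kW × 12000 h × $0.22 = $0.00 + $422.4 = $422.4
new efficient refrigerator: $791.89 + (45/1000) kW × 12000 h × $0.22 = $791.89 + $118.8 = $910.69
Saving = $422.4 − $910.69 = −$488.29

-$488.29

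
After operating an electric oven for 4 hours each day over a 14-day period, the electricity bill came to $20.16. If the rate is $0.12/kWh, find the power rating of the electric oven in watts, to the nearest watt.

Energy = $20.16 ÷ $0.12/kWh = 168 kWh
Runtime = 4 h/day × 14 days = 56 h
Power = 168 kWh ÷ 56 h = 3 kW = 3000 W

3000 W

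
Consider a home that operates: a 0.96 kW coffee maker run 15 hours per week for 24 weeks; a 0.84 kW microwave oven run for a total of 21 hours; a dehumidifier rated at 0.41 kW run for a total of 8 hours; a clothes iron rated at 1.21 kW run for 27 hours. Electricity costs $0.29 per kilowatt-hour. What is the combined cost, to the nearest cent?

$115.77

coffee maker: Runtime = 15 h/week × 24 weeks = 360 h
coffee maker: 0.96 kW × 360 h = 345.6 kWh
microwave oven: 0.84 kW × 21 h = 17.64 kWh
dehumidifier: 0.41 kW × 8 h = 3.28 kWh
clothes iron: 1.21 kW × 27 h = 32.67 kWh
Total energy = 399.19 kWh
Cost = 399.19 × $0.29 = $115.77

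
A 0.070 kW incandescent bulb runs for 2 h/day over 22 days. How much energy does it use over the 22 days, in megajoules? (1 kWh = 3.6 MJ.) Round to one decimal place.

11.1 MJ

Runtime = 2 h/day × 22 days = 44 h
Energy = 0.07 kW × 44 h = 3.08 kWh
= 3.08 × 3.6 MJ = 11.1 MJ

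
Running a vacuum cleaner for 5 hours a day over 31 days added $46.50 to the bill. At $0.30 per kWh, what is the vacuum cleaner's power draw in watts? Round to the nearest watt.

1000 W

Energy = $46.50 ÷ $0.30/kWh = 155 kWh
Runtime = 5 h/day × 31 days = 155 h
Power = 155 kWh ÷ 155 h = 1 kW = 1000 W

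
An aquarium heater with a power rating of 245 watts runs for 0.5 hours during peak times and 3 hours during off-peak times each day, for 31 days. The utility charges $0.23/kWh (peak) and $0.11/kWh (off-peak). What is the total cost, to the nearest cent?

$3.38

Peak energy = 0.245 kW × 0.5 h × 31 = 3.7975 kWh
Off-peak energy = 0.245 kW × 3 h × 31 = 22.785 kWh
Cost = 3.7975 × $0.23 + 22.785 × $0.11 = $0.873425 + $2.50635 = $3.38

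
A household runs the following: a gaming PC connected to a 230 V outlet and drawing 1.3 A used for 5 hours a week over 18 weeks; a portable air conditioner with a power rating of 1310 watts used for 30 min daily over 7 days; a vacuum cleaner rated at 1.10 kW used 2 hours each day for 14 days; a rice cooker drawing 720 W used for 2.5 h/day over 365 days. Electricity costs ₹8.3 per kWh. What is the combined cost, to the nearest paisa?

₹5970.15

gaming PC: Power = 1.3 A × 230 V = 299 W = 0.299 kW
gaming PC: Runtime = 5 h/week × 18 weeks = 90 h
gaming PC: 0.299 kW × 90 h = 26.91 kWh
portable air conditioner: Runtime = 30 min × 7 = 210 min = 3.5 h
portable air conditioner: 1.31 kW × 3.5 h = 4.585 kWh
vacuum cleaner: Runtime = 2 h/day × 14 days = 28 h
vacuum cleaner: 1.1 kW × 28 h = 30.8 kWh
rice cooker: Runtime = 2.5 h/day × 365 days = 912.5 h
rice cooker: 0.72 kW × 912.5 h = 657 kWh
Total energy = 719.295 kWh
Cost = 719.295 × ₹8.3 = ₹5970.15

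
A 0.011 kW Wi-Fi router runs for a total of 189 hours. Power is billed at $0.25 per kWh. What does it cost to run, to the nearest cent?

Energy = 0.011 kW × 189 h = 2.079 kWh
Cost = 2.079 kWh × $0.25/kWh = $0.52

$0.52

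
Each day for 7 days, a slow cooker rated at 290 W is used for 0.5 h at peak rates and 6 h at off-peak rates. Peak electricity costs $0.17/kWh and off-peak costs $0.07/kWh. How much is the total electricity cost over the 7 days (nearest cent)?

$1.03

Peak energy = 0.29 kW × 0.5 h × 7 = 1.015 kWh
Off-peak energy = 0.29 kW × 6 h × 7 = 12.18 kWh
Cost = 1.015 × $0.17 + 12.18 × $0.07 = $0.17255 + $0.8526 = $1.03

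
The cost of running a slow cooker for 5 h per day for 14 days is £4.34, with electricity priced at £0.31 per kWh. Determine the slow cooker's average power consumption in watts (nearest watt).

200 W

Energy = £4.34 ÷ £0.31/kWh = 14 kWh
Runtime = 5 h/day × 14 days = 70 h
Power = 14 kWh ÷ 70 h = 0.2 kW = 200 W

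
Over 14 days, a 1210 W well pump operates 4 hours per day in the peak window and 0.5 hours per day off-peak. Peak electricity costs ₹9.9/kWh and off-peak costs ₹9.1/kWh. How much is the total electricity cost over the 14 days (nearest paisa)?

₹747.90

Peak energy = 1.21 kW × 4 h × 14 = 67.76 kWh
Off-peak energy = 1.21 kW × 0.5 h × 14 = 8.47 kWh
Cost = 67.76 × ₹9.9 + 8.47 × ₹9.1 = ₹670.824 + ₹77.077 = ₹747.90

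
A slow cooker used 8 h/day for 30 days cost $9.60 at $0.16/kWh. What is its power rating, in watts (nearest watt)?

Energy = $9.60 ÷ $0.16/kWh = 60 kWh
Runtime = 8 h/day × 30 days = 240 h
Power = 60 kWh ÷ 240 h = 0.25 kW = 250 W

250 W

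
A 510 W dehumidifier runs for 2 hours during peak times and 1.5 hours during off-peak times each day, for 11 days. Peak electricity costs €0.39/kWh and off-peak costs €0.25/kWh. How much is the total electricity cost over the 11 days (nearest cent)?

€6.48

Peak energy = 0.51 kW × 2 h × 11 = 11.22 kWh
Off-peak energy = 0.51 kW × 1.5 h × 11 = 8.415 kWh
Cost = 11.22 × €0.39 + 8.415 × €0.25 = €4.3758 + €2.10375 = €6.48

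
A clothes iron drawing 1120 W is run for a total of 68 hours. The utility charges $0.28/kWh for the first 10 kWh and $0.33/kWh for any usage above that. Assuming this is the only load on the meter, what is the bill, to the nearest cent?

$24.63

Energy = 1.12 kW × 68 h = 76.16 kWh
Tier 1 (0–10 kWh): 10 × $0.28 = $2.8
Above 10 kWh: 66.16 × $0.33 = $21.8328
Bill = $24.63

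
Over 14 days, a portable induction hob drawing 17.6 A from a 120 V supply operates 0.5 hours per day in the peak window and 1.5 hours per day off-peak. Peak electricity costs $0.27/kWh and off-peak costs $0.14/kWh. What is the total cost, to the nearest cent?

Power = 17.6 A × 120 V = 2112 W = 2.112 kW
Peak energy = 2.112 kW × 0.5 h × 14 = 14.784 kWh
Off-peak energy = 2.112 kW × 1.5 h × 14 = 44.352 kWh
Cost = 14.784 × $0.27 + 44.352 × $0.14 = $3.99168 + $6.20928 = $10.20

$10.20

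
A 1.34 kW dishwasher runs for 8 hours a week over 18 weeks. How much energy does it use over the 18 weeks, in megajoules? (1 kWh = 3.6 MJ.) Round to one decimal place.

694.7 MJ

Runtime = 8 h/week × 18 weeks = 144 h
Energy = 1.34 kW × 144 h = 192.96 kWh
= 192.96 × 3.6 MJ = 694.7 MJ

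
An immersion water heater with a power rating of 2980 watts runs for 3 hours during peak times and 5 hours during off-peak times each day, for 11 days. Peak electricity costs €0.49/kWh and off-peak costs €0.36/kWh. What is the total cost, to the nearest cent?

€107.19

Peak energy = 2.98 kW × 3 h × 11 = 98.34 kWh
Off-peak energy = 2.98 kW × 5 h × 11 = 163.9 kWh
Cost = 98.34 × €0.49 + 163.9 × €0.36 = €48.1866 + €59.004 = €107.19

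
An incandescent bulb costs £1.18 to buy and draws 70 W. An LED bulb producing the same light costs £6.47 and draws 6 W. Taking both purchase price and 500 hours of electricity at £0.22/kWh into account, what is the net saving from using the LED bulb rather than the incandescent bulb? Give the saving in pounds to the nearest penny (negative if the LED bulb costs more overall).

incandescent bulb: £1.18 + (70/1000) kW × 500 h × £0.22 = £1.18 + £7.7 = £8.88
LED bulb: £6.47 + (6/1000) kW × 500 h × £0.22 = £6.47 + £0.66 = £7.13
Saving = £8.88 − £7.13 = £1.75

£1.75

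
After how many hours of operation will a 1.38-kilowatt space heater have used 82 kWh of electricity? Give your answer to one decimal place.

59.4 h

Hours = 82 kWh ÷ 1.38 kW = 59.4 h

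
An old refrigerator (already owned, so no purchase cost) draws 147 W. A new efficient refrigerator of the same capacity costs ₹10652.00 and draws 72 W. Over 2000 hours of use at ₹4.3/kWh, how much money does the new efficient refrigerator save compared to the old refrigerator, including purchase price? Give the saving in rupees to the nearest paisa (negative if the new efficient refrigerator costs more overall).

-₹10007.00

old refrigerator: ₹0.00 + (147/1000) kW × 2000 h × ₹4.3 = ₹0.00 + ₹1264.2 = ₹1264.2
new efficient refrigerator: ₹10652.00 + (72/1000) kW × 2000 h × ₹4.3 = ₹10652.00 + ₹619.2 = ₹11271.2
Saving = ₹1264.2 − ₹11271.2 = −₹10007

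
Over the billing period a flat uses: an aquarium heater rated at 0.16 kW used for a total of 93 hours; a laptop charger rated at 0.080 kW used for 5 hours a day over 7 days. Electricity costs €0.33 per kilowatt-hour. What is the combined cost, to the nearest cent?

€5.83

aquarium heater: 0.16 kW × 93 h = 14.88 kWh
laptop charger: Runtime = 5 h/day × 7 days = 35 h
laptop charger: 0.08 kW × 35 h = 2.8 kWh
Total energy = 17.68 kWh
Cost = 17.68 × €0.33 = €5.83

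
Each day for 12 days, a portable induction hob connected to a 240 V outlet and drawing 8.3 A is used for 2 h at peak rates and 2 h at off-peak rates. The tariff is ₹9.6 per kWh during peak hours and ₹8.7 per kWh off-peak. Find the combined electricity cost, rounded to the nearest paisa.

Power = 8.3 A × 240 V = 1992 W = 1.992 kW
Peak energy = 1.992 kW × 2 h × 12 = 47.808 kWh
Off-peak energy = 1.992 kW × 2 h × 12 = 47.808 kWh
Cost = 47.808 × ₹9.6 + 47.808 × ₹8.7 = ₹458.9568 + ₹415.9296 = ₹874.89

₹874.89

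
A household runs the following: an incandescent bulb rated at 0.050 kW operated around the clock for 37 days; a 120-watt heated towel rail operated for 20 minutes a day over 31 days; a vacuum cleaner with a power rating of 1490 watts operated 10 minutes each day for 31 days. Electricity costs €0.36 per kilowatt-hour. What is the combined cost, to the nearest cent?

€19.20

incandescent bulb: Runtime = 24 h × 37 = 888 h
incandescent bulb: 0.05 kW × 888 h = 44.4 kWh
heated towel rail: Runtime = 20 min × 31 = 620 min = 10.333333… h
heated towel rail: 0.12 kW × 10.333333… h = 1.24 kWh
vacuum cleaner: Runtime = 10 min × 31 = 310 min = 5.166666… h
vacuum cleaner: 1.49 kW × 5.166666… h = 7.698333… kWh
Total energy = 53.338333… kWh
Cost = 53.338333… × €0.36 = €19.20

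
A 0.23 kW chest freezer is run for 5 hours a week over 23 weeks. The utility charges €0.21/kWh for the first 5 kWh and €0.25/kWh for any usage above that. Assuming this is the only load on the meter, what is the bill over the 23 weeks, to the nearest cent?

€6.41

Runtime = 5 h/week × 23 weeks = 115 h
Energy = 0.23 kW × 115 h = 26.45 kWh
Tier 1 (0–5 kWh): 5 × €0.21 = €1.05
Above 5 kWh: 21.45 × €0.25 = €5.3625
Bill = €6.41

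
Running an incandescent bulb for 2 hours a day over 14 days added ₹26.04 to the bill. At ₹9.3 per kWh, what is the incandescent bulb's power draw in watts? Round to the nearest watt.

Energy = ₹26.04 ÷ ₹9.3/kWh = 2.8 kWh
Runtime = 2 h/day × 14 days = 28 h
Power = 2.8 kWh ÷ 28 h = 0.1 kW = 100 W

100 W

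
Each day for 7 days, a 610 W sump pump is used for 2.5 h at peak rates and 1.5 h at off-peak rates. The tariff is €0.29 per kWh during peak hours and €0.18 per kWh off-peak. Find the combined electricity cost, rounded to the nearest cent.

€4.25

Peak energy = 0.61 kW × 2.5 h × 7 = 10.675 kWh
Off-peak energy = 0.61 kW × 1.5 h × 7 = 6.405 kWh
Cost = 10.675 × €0.29 + 6.405 × €0.18 = €3.09575 + €1.1529 = €4.25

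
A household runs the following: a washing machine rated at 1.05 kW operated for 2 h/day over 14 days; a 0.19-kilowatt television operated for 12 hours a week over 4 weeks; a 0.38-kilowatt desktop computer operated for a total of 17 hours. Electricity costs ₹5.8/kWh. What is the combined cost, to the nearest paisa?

₹260.88

washing machine: Runtime = 2 h/day × 14 days = 28 h
washing machine: 1.05 kW × 28 h = 29.4 kWh
television: Runtime = 12 h/week × 4 weeks = 48 h
television: 0.19 kW × 48 h = 9.12 kWh
desktop computer: 0.38 kW × 17 h = 6.46 kWh
Total energy = 44.98 kWh
Cost = 44.98 × ₹5.8 = ₹260.88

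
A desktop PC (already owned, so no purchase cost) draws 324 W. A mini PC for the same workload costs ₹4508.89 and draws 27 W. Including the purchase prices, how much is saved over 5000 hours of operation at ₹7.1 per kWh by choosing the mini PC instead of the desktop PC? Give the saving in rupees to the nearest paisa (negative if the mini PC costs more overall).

desktop PC: ₹0.00 + (324/1000) kW × 5000 h × ₹7.1 = ₹0.00 + ₹11502 = ₹11502
mini PC: ₹4508.89 + (27/1000) kW × 5000 h × ₹7.1 = ₹4508.89 + ₹958.5 = ₹5467.39
Saving = ₹11502 − ₹5467.39 = ₹6034.61

₹6034.61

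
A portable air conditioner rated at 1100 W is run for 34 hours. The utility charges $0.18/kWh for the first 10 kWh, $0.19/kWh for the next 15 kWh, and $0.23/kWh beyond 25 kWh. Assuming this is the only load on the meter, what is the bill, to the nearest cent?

Energy = 1.1 kW × 34 h = 37.4 kWh
Tier 1 (0–10 kWh): 10 × $0.18 = $1.8
Tier 2 (10–25 kWh): 15 × $0.19 = $2.85
Above 25 kWh: 12.4 × $0.23 = $2.852
Bill = $7.50

$7.50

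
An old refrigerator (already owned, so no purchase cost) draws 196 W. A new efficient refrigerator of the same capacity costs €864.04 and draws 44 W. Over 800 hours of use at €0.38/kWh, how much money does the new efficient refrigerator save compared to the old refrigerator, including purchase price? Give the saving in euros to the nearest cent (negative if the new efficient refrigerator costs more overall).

old refrigerator: €0.00 + (196/1000) kW × 800 h × €0.38 = €0.00 + €59.584 = €59.584
new efficient refrigerator: €864.04 + (44/1000) kW × 800 h × €0.38 = €864.04 + €13.376 = €877.416
Saving = €59.584 − €877.416 = −€817.832 → -€817.83

-€817.83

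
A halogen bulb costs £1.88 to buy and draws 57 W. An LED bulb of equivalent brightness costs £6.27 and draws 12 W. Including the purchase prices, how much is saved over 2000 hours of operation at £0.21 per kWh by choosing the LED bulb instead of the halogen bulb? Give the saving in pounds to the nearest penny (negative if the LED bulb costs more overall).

£14.51

halogen bulb: £1.88 + (57/1000) kW × 2000 h × £0.21 = £1.88 + £23.94 = £25.82
LED bulb: £6.27 + (12/1000) kW × 2000 h × £0.21 = £6.27 + £5.04 = £11.31
Saving = £25.82 − £11.31 = £14.51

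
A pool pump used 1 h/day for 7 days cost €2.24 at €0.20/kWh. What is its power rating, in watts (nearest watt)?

1600 W

Energy = €2.24 ÷ €0.20/kWh = 11.2 kWh
Runtime = 1 h/day × 7 days = 7 h
Power = 11.2 kWh ÷ 7 h = 1.6 kW = 1600 W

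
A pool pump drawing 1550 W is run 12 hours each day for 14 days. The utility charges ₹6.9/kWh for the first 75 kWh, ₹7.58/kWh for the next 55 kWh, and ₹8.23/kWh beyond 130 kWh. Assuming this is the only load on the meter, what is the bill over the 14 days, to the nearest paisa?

₹2007.59

Runtime = 12 h/day × 14 days = 168 h
Energy = 1.55 kW × 168 h = 260.4 kWh
Tier 1 (0–75 kWh): 75 × ₹6.9 = ₹517.5
Tier 2 (75–130 kWh): 55 × ₹7.58 = ₹416.9
Above 130 kWh: 130.4 × ₹8.23 = ₹1073.192
Bill = ₹2007.59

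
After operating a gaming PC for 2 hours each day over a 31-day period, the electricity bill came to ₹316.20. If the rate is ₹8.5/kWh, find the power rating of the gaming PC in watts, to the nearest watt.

600 W

Energy = ₹316.20 ÷ ₹8.5/kWh = 37.2 kWh
Runtime = 2 h/day × 31 days = 62 h
Power = 37.2 kWh ÷ 62 h = 0.6 kW = 600 W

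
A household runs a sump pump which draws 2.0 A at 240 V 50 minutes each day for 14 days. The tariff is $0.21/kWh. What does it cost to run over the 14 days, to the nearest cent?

Power = 2.0 A × 240 V = 480 W = 0.48 kW
Runtime = 50 min × 14 = 700 min = 11.666666… h
Energy = 0.48 kW × 11.666666… h = 5.6 kWh
Cost = 5.6 kWh × $0.21/kWh = $1.18

$1.18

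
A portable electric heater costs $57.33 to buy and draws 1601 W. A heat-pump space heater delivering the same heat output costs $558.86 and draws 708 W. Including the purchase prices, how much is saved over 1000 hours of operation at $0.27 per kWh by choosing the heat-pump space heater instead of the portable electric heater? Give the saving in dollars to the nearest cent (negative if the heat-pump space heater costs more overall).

portable electric heater: $57.33 + (1601/1000) kW × 1000 h × $0.27 = $57.33 + $432.27 = $489.6
heat-pump space heater: $558.86 + (708/1000) kW × 1000 h × $0.27 = $558.86 + $191.16 = $750.02
Saving = $489.6 − $750.02 = −$260.42

-$260.42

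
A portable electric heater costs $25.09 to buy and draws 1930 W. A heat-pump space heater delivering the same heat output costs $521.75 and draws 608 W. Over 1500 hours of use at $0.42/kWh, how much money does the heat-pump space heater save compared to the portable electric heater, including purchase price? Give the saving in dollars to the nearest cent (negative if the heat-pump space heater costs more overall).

$336.20

portable electric heater: $25.09 + (1930/1000) kW × 1500 h × $0.42 = $25.09 + $1215.9 = $1240.99
heat-pump space heater: $521.75 + (608/1000) kW × 1500 h × $0.42 = $521.75 + $383.04 = $904.79
Saving = $1240.99 − $904.79 = $336.2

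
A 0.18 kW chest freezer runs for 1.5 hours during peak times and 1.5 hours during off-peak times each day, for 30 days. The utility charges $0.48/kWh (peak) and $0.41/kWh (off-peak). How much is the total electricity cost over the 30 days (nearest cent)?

$7.21

Peak energy = 0.18 kW × 1.5 h × 30 = 8.1 kWh
Off-peak energy = 0.18 kW × 1.5 h × 30 = 8.1 kWh
Cost = 8.1 × $0.48 + 8.1 × $0.41 = $3.888 + $3.321 = $7.21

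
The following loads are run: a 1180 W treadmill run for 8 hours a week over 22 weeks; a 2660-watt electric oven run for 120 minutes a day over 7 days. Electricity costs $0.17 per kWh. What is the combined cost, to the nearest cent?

treadmill: Runtime = 8 h/week × 22 weeks = 176 h
treadmill: 1.18 kW × 176 h = 207.68 kWh
electric oven: Runtime = 120 min × 7 = 840 min = 14 h
electric oven: 2.66 kW × 14 h = 37.24 kWh
Total energy = 244.92 kWh
Cost = 244.92 × $0.17 = $41.64

$41.64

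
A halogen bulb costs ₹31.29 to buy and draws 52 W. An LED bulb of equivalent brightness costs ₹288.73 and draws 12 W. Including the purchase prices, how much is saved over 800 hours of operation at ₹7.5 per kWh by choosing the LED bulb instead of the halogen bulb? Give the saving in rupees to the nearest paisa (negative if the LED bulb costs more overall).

-₹17.44

halogen bulb: ₹31.29 + (52/1000) kW × 800 h × ₹7.5 = ₹31.29 + ₹312 = ₹343.29
LED bulb: ₹288.73 + (12/1000) kW × 800 h × ₹7.5 = ₹288.73 + ₹72 = ₹360.73
Saving = ₹343.29 − ₹360.73 = −₹17.44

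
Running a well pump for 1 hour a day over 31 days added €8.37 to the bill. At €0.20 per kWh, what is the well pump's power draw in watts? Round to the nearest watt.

Energy = €8.37 ÷ €0.20/kWh = 41.85 kWh
Runtime = 1 h/day × 31 days = 31 h
Power = 41.85 kWh ÷ 31 h = 1.35 kW = 1350 W

1350 W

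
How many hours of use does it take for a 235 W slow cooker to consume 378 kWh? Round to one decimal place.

Hours = 378 kWh ÷ 0.235 kW = 1608.5 h

1608.5 h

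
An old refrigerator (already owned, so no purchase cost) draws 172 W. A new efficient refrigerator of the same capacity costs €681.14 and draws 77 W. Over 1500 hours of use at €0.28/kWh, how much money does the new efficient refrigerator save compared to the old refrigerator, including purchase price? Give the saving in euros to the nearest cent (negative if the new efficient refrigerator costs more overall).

old refrigerator: €0.00 + (172/1000) kW × 1500 h × €0.28 = €0.00 + €72.24 = €72.24
new efficient refrigerator: €681.14 + (77/1000) kW × 1500 h × €0.28 = €681.14 + €32.34 = €713.48
Saving = €72.24 − €713.48 = −€641.24

-€641.24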